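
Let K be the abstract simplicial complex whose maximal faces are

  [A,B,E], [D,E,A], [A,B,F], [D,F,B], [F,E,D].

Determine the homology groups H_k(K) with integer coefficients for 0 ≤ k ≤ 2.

H_0 = Z,  H_1 = Z,  H_2 = 0.

Take the total order A < B < D < E < F on the vertex set. Then K (dimension 2) consists of the simplices:

  0-simplices (5): A, B, D, E, F
  1-simplices (10): AB, AD, AE, AF, BD, BE, BF, DE, DF, EF
  2-simplices (5): ABE, ABF, ADE, BDF, DEF

so the chain groups are C_0 ≅ Z^5, C_1 ≅ Z^10, C_2 ≅ Z^5.

Boundary ∂_1: C_1 → C_0 is given by ∂[p,q] = [q] − [p]. For instance
  ∂AB = B − A.
This gives a 5×10 integer matrix of rank 4; reducing to Smith normal form yields diagonal entries (1,1,1,1).

∂_2: C_2 → C_1 acts by ∂[p,q,r] = [q,r] − [p,r] + [p,q]. For instance
  ∂DEF = EF − DF + DE,
  ∂BDF = DF − BF + BD.
As a 10×5 matrix over Z this has rank 5, with invariant factors (1,1,1,1,1).

Computing H_k = (kernel of ∂_k) / (image of ∂_{k+1}):

  H_0: rank C_0 − rank ∂_1 = 5 − 4 = 1, and the invariant factors of ∂_1 are all 1, so H_0 = Z.
  H_1: rank ker ∂_1 − rank ∂_2 = (10 − 4) − 5 = 1, and the invariant factors of ∂_2 are all 1, so H_1 = Z.
  H_2: rank ker ∂_2 − rank ∂_3 = (5 − 5) − 0 = 0, and there is no ∂_3, so H_2 = 0.

As a check, the Euler characteristic is 5 − 10 + 5 = 0, which agrees with 1 − 1 + 0 = 0.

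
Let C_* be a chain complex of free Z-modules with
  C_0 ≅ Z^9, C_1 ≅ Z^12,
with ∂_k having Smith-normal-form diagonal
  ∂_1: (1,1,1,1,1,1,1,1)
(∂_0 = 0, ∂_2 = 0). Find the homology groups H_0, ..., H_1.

H_0: b_0 = 9 − 0 − 8 = 1; torsion from ∂_1 factors > 1: none. So H_0 ≅ Z.
H_1: b_1 = 12 − 8 − 0 = 4; torsion from ∂_2 factors > 1: none. So H_1 ≅ Z^4.

H_0 ≅ Z,  H_1 ≅ Z^4.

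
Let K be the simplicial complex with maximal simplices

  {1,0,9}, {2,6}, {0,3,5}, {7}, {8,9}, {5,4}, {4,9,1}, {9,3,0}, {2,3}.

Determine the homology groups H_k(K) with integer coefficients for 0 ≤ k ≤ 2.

H_0 ≅ Z^2,  H_1 ≅ Z,  H_2 = 0.

We work with the vertex ordering 0 < 1 < 2 < 3 < 4 < 5 < 6 < 7 < 8 < 9. The simplices of K, each written with vertices in increasing order, are:

  0-simplices (10): [0], [1], [2], [3], [4], [5], [6], [7], [8], [9]
  1-simplices (13): [0,1], [0,3], [0,5], [0,9], [1,4], [1,9], [2,3], [2,6], [3,5], [3,9], [4,5], [4,9], [8,9]
  2-simplices (4): [0,1,9], [0,3,5], [0,3,9], [1,4,9]

giving chain groups C_0 ≅ Z^10, C_1 ≅ Z^13, C_2 ≅ Z^4.

Boundary ∂_1: C_1 → C_0 maps an edge to its endpoints' difference, ∂[p,q] = q − p. For instance
  ∂[0,3] = [3] − [0].
As a 10×13 matrix over Z this has rank 8, with invariant factors (1,1,1,1,1,1,1,1).

∂_2: C_2 → C_1 sends each 2-simplex [p,q,r] to [q,r] − [p,r] + [p,q]. For instance
  ∂[1,4,9] = [4,9] − [1,9] + [1,4],
  ∂[0,3,5] = [3,5] − [0,5] + [0,3].
The resulting 13×4 matrix has rank 4, and its Smith normal form has invariant factors (1,1,1,1).

Now H_k = ker ∂_k / im ∂_{k+1}, so:

  H_0: rank C_0 − rank ∂_1 = 10 − 8 = 2, and the invariant factors of ∂_1 are all 1, so H_0 ≅ Z^2.
  H_1: rank ker ∂_1 − rank ∂_2 = (13 − 8) − 4 = 1, and the invariant factors of ∂_2 are all 1, so H_1 ≅ Z.
  H_2: rank ker ∂_2 − rank ∂_3 = (4 − 4) − 0 = 0, and there is no ∂_3, so H_2 ≅ 0.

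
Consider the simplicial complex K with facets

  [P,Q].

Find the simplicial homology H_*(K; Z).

H_0 = Z,  H_1 = 0.

Take the total order P < Q on the vertex set. Then K (dimension 1) consists of the simplices:

  0-simplices (2): P, Q
  1-simplices (1): PQ

so the chain groups are C_0 ≅ Z^2, C_1 ≅ Z^1.

∂_1: C_1 → C_0 is given by ∂[p,q] = [q] − [p]. For instance
  ∂PQ = Q − P.
As a 2×1 matrix over Z this has rank 1, with invariant factors (1).

From H_k ≅ ker(∂_k) / im(∂_{k+1}) we obtain:

  H_0: rank C_0 − rank ∂_1 = 2 − 1 = 1, and the invariant factors of ∂_1 are all 1, so H_0 ≅ Z.
  H_1: rank ker ∂_1 − rank ∂_2 = (1 − 1) − 0 = 0, and there is no ∂_2, so H_1 ≅ 0.

As a check, the Euler characteristic is 2 − 1 = 1, which agrees with 1 − 0 = 1.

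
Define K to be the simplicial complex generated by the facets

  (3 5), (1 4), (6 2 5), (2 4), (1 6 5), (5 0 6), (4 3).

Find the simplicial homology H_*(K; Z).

K has 7 vertices, 11 edges, 3 triangles.
rank ∂_0 = 0, rank ∂_1 = 6 ⇒ b_0 = 7 − 0 − 6 = 1; all invariant factors of ∂_1 are 1 so no torsion. So H_0 ≅ Z.
rank ∂_1 = 6, rank ∂_2 = 3 ⇒ b_1 = 11 − 6 − 3 = 2; all invariant factors of ∂_2 are 1 so no torsion. So H_1 ≅ Z^2.
rank ∂_2 = 3, rank ∂_3 = 0 ⇒ b_2 = 3 − 3 − 0 = 0. So H_2 ≅ 0.

H_0 ≅ Z,  H_1 ≅ Z^2,  H_2 = 0.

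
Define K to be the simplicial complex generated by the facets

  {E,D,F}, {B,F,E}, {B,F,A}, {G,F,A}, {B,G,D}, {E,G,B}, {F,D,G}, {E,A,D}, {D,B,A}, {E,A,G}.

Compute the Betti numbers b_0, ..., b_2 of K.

b_0 = 1, b_1 = 0, b_2 = 0.

Order the vertices as A < B < D < E < F < G. Listing each simplex with vertices in this order, K has dimension 2 with simplices:

  0-simplices (6): A, B, D, E, F, G
  1-simplices (15): AB, AD, AE, AF, AG, BD, BE, BF, BG, DE, DF, DG, EF, EG, FG
  2-simplices (10): ABD, ABF, ADE, AEG, AFG, BDG, BEF, BEG, DEF, DFG

Hence C_0 ≅ Z^6, C_1 ≅ Z^15, C_2 ≅ Z^10.

∂_1: C_1 → C_0 is given by ∂[p,q] = [q] − [p]. For instance
  ∂AF = F − A.
The resulting 6×15 matrix has rank 5, and its Smith normal form has invariant factors (1,1,1,1,1).

Boundary ∂_2: C_2 → C_1 maps a triangle to the signed sum of its edges. For instance
  ∂ADE = DE − AE + AD,
  ∂BDG = DG − BG + BD.
This gives a 15×10 integer matrix of rank 10; reducing to Smith normal form yields diagonal entries (1,1,1,1,1,1,1,1,1,2).

From H_k ≅ ker(∂_k) / im(∂_{k+1}) we obtain:

  H_0: rank C_0 − rank ∂_1 = 6 − 5 = 1, and the invariant factors of ∂_1 are all 1, so H_0 ≅ Z.
  H_1: rank ker ∂_1 − rank ∂_2 = (15 − 5) − 10 = 0, and ∂_2 has invariant factor 2 > 1, so H_1 ≅ Z_2.
  H_2: rank ker ∂_2 − rank ∂_3 = (10 − 10) − 0 = 0, and there is no ∂_3, so H_2 ≅ 0.

Hence the Betti numbers are b_0 = 1, b_1 = 0, b_2 = 0.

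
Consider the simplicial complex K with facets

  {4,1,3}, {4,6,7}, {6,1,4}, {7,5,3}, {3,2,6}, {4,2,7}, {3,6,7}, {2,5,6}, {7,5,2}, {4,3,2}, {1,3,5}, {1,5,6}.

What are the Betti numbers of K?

b_0 = 1, b_1 = 0, b_2 = 0.

Fix the vertex order 1 < 2 < 3 < 4 < 5 < 6 < 7 and write every simplex with vertices in increasing order. Then dim K = 2 and the simplices of K are:

  0-simplices (7): [1], [2], [3], [4], [5], [6], [7]
  1-simplices (18): [1,3], [1,4], [1,5], [1,6], [2,3], [2,4], [2,5], [2,6], [2,7], [3,4], [3,5], [3,6], [3,7], [4,6], [4,7], [5,6], [5,7], [6,7]
  2-simplices (12): [1,3,4], [1,3,5], [1,4,6], [1,5,6], [2,3,4], [2,3,6], [2,4,7], [2,5,6], [2,5,7], [3,5,7], [3,6,7], [4,6,7]

giving chain groups C_0 ≅ Z^7, C_1 ≅ Z^18, C_2 ≅ Z^12.

The boundary map ∂_1: C_1 → C_0 is given by ∂[p,q] = [q] − [p].
This gives a 7×18 integer matrix of rank 6; reducing to Smith normal form yields diagonal entries (1,1,1,1,1,1).

∂_2: C_2 → C_1 sends each 2-simplex [p,q,r] to [q,r] − [p,r] + [p,q]. For instance
  ∂[2,3,6] = [3,6] − [2,6] + [2,3],
  ∂[1,3,5] = [3,5] − [1,5] + [1,3].
The resulting 18×12 matrix has rank 12, and its Smith normal form has invariant factors (1,1,1,1,1,1,1,1,1,1,1,2).

From H_k ≅ ker(∂_k) / im(∂_{k+1}) we obtain:

  H_0: rank C_0 − rank ∂_1 = 7 − 6 = 1, and the invariant factors of ∂_1 are all 1, so H_0 = Z.
  H_1: rank ker ∂_1 − rank ∂_2 = (18 − 6) − 12 = 0, and ∂_2 has invariant factor 2 > 1, so H_1 = Z/2.
  H_2: rank ker ∂_2 − rank ∂_3 = (12 − 12) − 0 = 0, and there is no ∂_3, so H_2 = 0.

Hence the Betti numbers are b_0 = 1, b_1 = 0, b_2 = 0.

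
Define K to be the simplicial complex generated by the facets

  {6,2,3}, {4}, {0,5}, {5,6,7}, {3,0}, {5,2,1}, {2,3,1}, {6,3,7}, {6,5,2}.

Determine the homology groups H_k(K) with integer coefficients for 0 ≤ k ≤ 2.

H_0 ≅ Z^2,  H_1 ≅ Z,  H_2 = 0.

We work with the vertex ordering 0 < 1 < 2 < 3 < 4 < 5 < 6 < 7. The simplices of K, each written with vertices in increasing order, are:

  0-simplices (8): [0], [1], [2], [3], [4], [5], [6], [7]
  1-simplices (13): [0,3], [0,5], [1,2], [1,3], [1,5], [2,3], [2,5], [2,6], [3,6], [3,7], [5,6], [5,7], [6,7]
  2-simplices (6): [1,2,3], [1,2,5], [2,3,6], [2,5,6], [3,6,7], [5,6,7]

Hence C_0 ≅ Z^8, C_1 ≅ Z^13, C_2 ≅ Z^6.

The boundary map ∂_1: C_1 → C_0 sends each edge [p,q] (with p < q) to q − p. For instance
  ∂[3,6] = [6] − [3].
As a 8×13 matrix over Z this has rank 6, with invariant factors (1,1,1,1,1,1).

Boundary ∂_2: C_2 → C_1 sends each 2-simplex [p,q,r] to [q,r] − [p,r] + [p,q]. For instance
  ∂[2,5,6] = [5,6] − [2,6] + [2,5],
  ∂[1,2,3] = [2,3] − [1,3] + [1,2].
This gives a 13×6 integer matrix of rank 6; reducing to Smith normal form yields diagonal entries (1,1,1,1,1,1).

Now H_k = ker ∂_k / im ∂_{k+1}, so:

  H_0: rank C_0 − rank ∂_1 = 8 − 6 = 2, and the invariant factors of ∂_1 are all 1, so H_0 ≅ Z^2.
  H_1: rank ker ∂_1 − rank ∂_2 = (13 − 6) − 6 = 1, and the invariant factors of ∂_2 are all 1, so H_1 ≅ Z.
  H_2: rank ker ∂_2 − rank ∂_3 = (6 − 6) − 0 = 0, and there is no ∂_3, so H_2 ≅ 0.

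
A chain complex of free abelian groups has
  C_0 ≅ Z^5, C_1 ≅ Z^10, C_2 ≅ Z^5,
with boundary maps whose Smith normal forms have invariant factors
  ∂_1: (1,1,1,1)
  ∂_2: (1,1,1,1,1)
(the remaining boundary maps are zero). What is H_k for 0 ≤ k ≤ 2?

H_0 ≅ Z,  H_1 ≅ Z,  H_2 = 0.

H_0: b_0 = 5 − 0 − 4 = 1; torsion from ∂_1 factors > 1: none. So H_0 ≅ Z.
H_1: b_1 = 10 − 4 − 5 = 1; torsion from ∂_2 factors > 1: none. So H_1 ≅ Z.
H_2: b_2 = 5 − 5 − 0 = 0; torsion from ∂_3 factors > 1: none. So H_2 ≅ 0.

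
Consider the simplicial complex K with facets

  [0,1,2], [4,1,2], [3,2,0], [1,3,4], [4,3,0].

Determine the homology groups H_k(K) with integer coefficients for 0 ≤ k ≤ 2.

H_0 = Z,  H_1 = Z,  H_2 = 0.

Fix the vertex order 0 < 1 < 2 < 3 < 4 and write every simplex with vertices in increasing order. Then dim K = 2 and the simplices of K are:

  0-simplices (5): [0], [1], [2], [3], [4]
  1-simplices (10): [0,1], [0,2], [0,3], [0,4], [1,2], [1,3], [1,4], [2,3], [2,4], [3,4]
  2-simplices (5): [0,1,2], [0,2,3], [0,3,4], [1,2,4], [1,3,4]

giving chain groups C_0 ≅ Z^5, C_1 ≅ Z^10, C_2 ≅ Z^5.

The boundary map ∂_1: C_1 → C_0 maps an edge to its endpoints' difference, ∂[p,q] = q − p. For instance
  ∂[0,4] = [4] − [0].
This gives a 5×10 integer matrix of rank 4; reducing to Smith normal form yields diagonal entries (1,1,1,1).

The boundary map ∂_2: C_2 → C_1 acts by ∂[p,q,r] = [q,r] − [p,r] + [p,q]. For instance
  ∂[1,3,4] = [3,4] − [1,4] + [1,3],
  ∂[0,3,4] = [3,4] − [0,4] + [0,3].
The resulting 10×5 matrix has rank 5, and its Smith normal form has invariant factors (1,1,1,1,1).

Reading off H_k = ker ∂_k / im ∂_{k+1}:

  H_0: rank C_0 − rank ∂_1 = 5 − 4 = 1, and the invariant factors of ∂_1 are all 1, so H_0 = Z.
  H_1: rank ker ∂_1 − rank ∂_2 = (10 − 4) − 5 = 1, and the invariant factors of ∂_2 are all 1, so H_1 = Z.
  H_2: rank ker ∂_2 − rank ∂_3 = (5 − 5) − 0 = 0, and there is no ∂_3, so H_2 = 0.

As a check, the Euler characteristic is 5 − 10 + 5 = 0, which agrees with 1 − 1 + 0 = 0.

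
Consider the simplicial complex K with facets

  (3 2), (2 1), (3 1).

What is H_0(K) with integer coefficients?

We work with the vertex ordering 1 < 2 < 3. The simplices of K, each written with vertices in increasing order, are:

  0-simplices (3): [1], [2], [3]
  1-simplices (3): [1,2], [1,3], [2,3]

so the chain groups are C_0 ≅ Z^3, C_1 ≅ Z^3.

∂_1: C_1 → C_0 maps an edge to its endpoints' difference, ∂[p,q] = q − p.
The 3×3 boundary matrix has rank 2 and Smith normal form diag(1,1).

Reading off H_k = ker ∂_k / im ∂_{k+1}:

  H_0: rank C_0 − rank ∂_1 = 3 − 2 = 1, and the invariant factors of ∂_1 are all 1, so H_0 = Z.

H_0 ≅ Z.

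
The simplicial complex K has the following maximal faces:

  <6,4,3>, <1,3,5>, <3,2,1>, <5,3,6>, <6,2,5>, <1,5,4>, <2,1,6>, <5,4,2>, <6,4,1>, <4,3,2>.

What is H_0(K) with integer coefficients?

H_0 ≅ Z.

We work with the vertex ordering 1 < 2 < 3 < 4 < 5 < 6. The simplices of K, each written with vertices in increasing order, are:

  0-simplices (6): [1], [2], [3], [4], [5], [6]
  1-simplices (15): [1,2], [1,3], [1,4], [1,5], [1,6], [2,3], [2,4], [2,5], [2,6], [3,4], [3,5], [3,6], [4,5], [4,6], [5,6]
  2-simplices (10): [1,2,3], [1,2,6], [1,3,5], [1,4,5], [1,4,6], [2,3,4], [2,4,5], [2,5,6], [3,4,6], [3,5,6]

giving chain groups C_0 ≅ Z^6, C_1 ≅ Z^15, C_2 ≅ Z^10.

Boundary ∂_1: C_1 → C_0 maps an edge to its endpoints' difference, ∂[p,q] = q − p. For instance
  ∂[3,5] = [5] − [3].
As a 6×15 matrix over Z this has rank 5, with invariant factors (1,1,1,1,1).

The boundary map ∂_2: C_2 → C_1 acts by ∂[p,q,r] = [q,r] − [p,r] + [p,q]. For instance
  ∂[1,4,6] = [4,6] − [1,6] + [1,4],
  ∂[1,4,5] = [4,5] − [1,5] + [1,4].
The 15×10 boundary matrix has rank 10 and Smith normal form diag(1,1,1,1,1,1,1,1,1,2).

Computing H_k = (kernel of ∂_k) / (image of ∂_{k+1}):

  H_0: rank C_0 − rank ∂_1 = 6 − 5 = 1, and the invariant factors of ∂_1 are all 1, so H_0 ≅ Z.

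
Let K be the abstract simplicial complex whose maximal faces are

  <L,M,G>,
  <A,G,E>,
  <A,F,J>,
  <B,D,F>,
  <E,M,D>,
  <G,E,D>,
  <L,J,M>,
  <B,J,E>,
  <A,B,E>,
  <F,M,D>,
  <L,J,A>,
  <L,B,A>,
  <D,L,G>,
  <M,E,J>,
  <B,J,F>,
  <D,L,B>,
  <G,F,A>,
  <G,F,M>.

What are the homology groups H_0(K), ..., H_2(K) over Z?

H_0 = Z,  H_1 = Z ⊕ Z/2,  H_2 = 0.

We work with the vertex ordering A < B < D < E < F < G < J < L < M. The simplices of K, each written with vertices in increasing order, are:

  0-simplices (9): A, B, D, E, F, G, J, L, M
  1-simplices (27): AB, AE, AF, AG, AJ, AL, BD, BE, BF, BJ, BL, DE, DF, DG, DL, DM, EG, EJ, EM, FG, FJ, FM, GL, GM, JL, JM, LM
  2-simplices (18): ABE, ABL, AEG, AFG, AFJ, AJL, BDF, BDL, BEJ, BFJ, DEG, DEM, DFM, DGL, EJM, FGM, GLM, JLM

giving chain groups C_0 ≅ Z^9, C_1 ≅ Z^27, C_2 ≅ Z^18.

Boundary ∂_1: C_1 → C_0 sends each edge [p,q] (with p < q) to q − p.
As a 9×27 matrix over Z this has rank 8, with invariant factors (1,1,1,1,1,1,1,1).

The boundary map ∂_2: C_2 → C_1 acts by ∂[p,q,r] = [q,r] − [p,r] + [p,q]. For instance
  ∂DEM = EM − DM + DE,
  ∂FGM = GM − FM + FG.
The 27×18 boundary matrix has rank 18 and Smith normal form diag(1,1,1,1,1,1,1,1,1,1,1,1,1,1,1,1,1,2).

Reading off H_k = ker ∂_k / im ∂_{k+1}:

  H_0: rank C_0 − rank ∂_1 = 9 − 8 = 1, and the invariant factors of ∂_1 are all 1, so H_0 ≅ Z.
  H_1: rank ker ∂_1 − rank ∂_2 = (27 − 8) − 18 = 1, and ∂_2 has invariant factor 2 > 1, so H_1 ≅ Z ⊕ Z/2.
  H_2: rank ker ∂_2 − rank ∂_3 = (18 − 18) − 0 = 0, and there is no ∂_3, so H_2 ≅ 0.

As a check, the Euler characteristic is 9 − 27 + 18 = 0, which agrees with 1 − 1 + 0 = 0.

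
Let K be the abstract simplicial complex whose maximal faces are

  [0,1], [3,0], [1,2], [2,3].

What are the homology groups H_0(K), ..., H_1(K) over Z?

H_0 ≅ Z,  H_1 ≅ Z.

Order the vertices as 0 < 1 < 2 < 3. Listing each simplex with vertices in this order, K has dimension 1 with simplices:

  0-simplices (4): [0], [1], [2], [3]
  1-simplices (4): [0,1], [0,3], [1,2], [2,3]

so the chain groups are C_0 ≅ Z^4, C_1 ≅ Z^4.

The boundary map ∂_1: C_1 → C_0 sends each edge [p,q] (with p < q) to q − p. For instance
  ∂[0,1] = [1] − [0].
The 4×4 boundary matrix has rank 3 and Smith normal form diag(1,1,1).

From H_k ≅ ker(∂_k) / im(∂_{k+1}) we obtain:

  H_0: rank C_0 − rank ∂_1 = 4 − 3 = 1, and the invariant factors of ∂_1 are all 1, so H_0 ≅ Z.
  H_1: rank ker ∂_1 − rank ∂_2 = (4 − 3) − 0 = 1, and there is no ∂_2, so H_1 ≅ Z.

As a check, the Euler characteristic is 4 − 4 = 0, which agrees with 1 − 1 = 0.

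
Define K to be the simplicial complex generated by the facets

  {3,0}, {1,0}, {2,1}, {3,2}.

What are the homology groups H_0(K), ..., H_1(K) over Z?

H_0 = Z,  H_1 = Z.

Take the total order 0 < 1 < 2 < 3 on the vertex set. Then K (dimension 1) consists of the simplices:

  0-simplices (4): [0], [1], [2], [3]
  1-simplices (4): [0,1], [0,3], [1,2], [2,3]

so the chain groups are C_0 ≅ Z^4, C_1 ≅ Z^4.

∂_1: C_1 → C_0 is given by ∂[p,q] = [q] − [p]. For instance
  ∂[0,3] = [3] − [0].
This gives a 4×4 integer matrix of rank 3; reducing to Smith normal form yields diagonal entries (1,1,1).

Computing H_k = (kernel of ∂_k) / (image of ∂_{k+1}):

  H_0: rank C_0 − rank ∂_1 = 4 − 3 = 1, and the invariant factors of ∂_1 are all 1, so H_0 ≅ Z.
  H_1: rank ker ∂_1 − rank ∂_2 = (4 − 3) − 0 = 1, and there is no ∂_2, so H_1 ≅ Z.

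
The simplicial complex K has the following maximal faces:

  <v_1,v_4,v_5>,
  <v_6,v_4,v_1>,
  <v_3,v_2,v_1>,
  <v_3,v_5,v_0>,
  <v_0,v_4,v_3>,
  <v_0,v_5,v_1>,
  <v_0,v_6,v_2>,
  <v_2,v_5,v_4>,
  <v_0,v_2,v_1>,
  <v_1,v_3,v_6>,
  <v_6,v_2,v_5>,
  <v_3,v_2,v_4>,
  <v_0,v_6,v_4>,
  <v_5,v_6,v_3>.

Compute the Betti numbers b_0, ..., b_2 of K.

K has 7 vertices, 21 edges, 14 triangles.
rank ∂_0 = 0, rank ∂_1 = 6 ⇒ b_0 = 7 − 0 − 6 = 1; all invariant factors of ∂_1 are 1 so no torsion. So H_0 ≅ Z.
rank ∂_1 = 6, rank ∂_2 = 13 ⇒ b_1 = 21 − 6 − 13 = 2; all invariant factors of ∂_2 are 1 so no torsion. So H_1 ≅ Z^2.
rank ∂_2 = 13, rank ∂_3 = 0 ⇒ b_2 = 14 − 13 − 0 = 1. So H_2 ≅ Z.

b_0 = 1, b_1 = 2, b_2 = 1.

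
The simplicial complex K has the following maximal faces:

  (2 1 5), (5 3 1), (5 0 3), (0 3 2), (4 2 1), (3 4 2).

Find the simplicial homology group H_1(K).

K has 6 vertices, 12 edges, 6 triangles.
rank ∂_1 = 5, rank ∂_2 = 6 ⇒ b_1 = 12 − 5 − 6 = 1; all invariant factors of ∂_2 are 1 so no torsion. So H_1 = Z.

H_1 ≅ Z.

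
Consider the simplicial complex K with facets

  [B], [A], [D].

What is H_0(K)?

Order the vertices as A < B < D. Listing each simplex with vertices in this order, K has dimension 0 with simplices:

  0-simplices (3): A, B, D

Hence C_0 ≅ Z^3.

Reading off H_k = ker ∂_k / im ∂_{k+1}:

  H_0: rank C_0 − rank ∂_1 = 3 − 0 = 3, and there is no ∂_1, so H_0 = Z^3.

H_0 ≅ Z^3.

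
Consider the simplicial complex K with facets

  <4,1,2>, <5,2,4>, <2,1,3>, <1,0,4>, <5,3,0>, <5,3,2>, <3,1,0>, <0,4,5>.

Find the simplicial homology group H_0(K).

Order the vertices as 0 < 1 < 2 < 3 < 4 < 5. Listing each simplex with vertices in this order, K has dimension 2 with simplices:

  0-simplices (6): [0], [1], [2], [3], [4], [5]
  1-simplices (12): [0,1], [0,3], [0,4], [0,5], [1,2], [1,3], [1,4], [2,3], [2,4], [2,5], [3,5], [4,5]
  2-simplices (8): [0,1,3], [0,1,4], [0,3,5], [0,4,5], [1,2,3], [1,2,4], [2,3,5], [2,4,5]

so the chain groups are C_0 ≅ Z^6, C_1 ≅ Z^12, C_2 ≅ Z^8.

∂_1: C_1 → C_0 maps an edge to its endpoints' difference, ∂[p,q] = q − p. For instance
  ∂[1,4] = [4] − [1].
The 6×12 boundary matrix has rank 5 and Smith normal form diag(1,1,1,1,1).

The boundary map ∂_2: C_2 → C_1 maps a triangle to the signed sum of its edges. For instance
  ∂[0,3,5] = [3,5] − [0,5] + [0,3],
  ∂[2,3,5] = [3,5] − [2,5] + [2,3].
This gives a 12×8 integer matrix of rank 7; reducing to Smith normal form yields diagonal entries (1,1,1,1,1,1,1).

Now H_k = ker ∂_k / im ∂_{k+1}, so:

  H_0: rank C_0 − rank ∂_1 = 6 − 5 = 1, and the invariant factors of ∂_1 are all 1, so H_0 ≅ Z.

H_0 = Z.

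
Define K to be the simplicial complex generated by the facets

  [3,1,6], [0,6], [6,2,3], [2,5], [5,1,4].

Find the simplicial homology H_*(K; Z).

Fix the vertex order 0 < 1 < 2 < 3 < 4 < 5 < 6 and write every simplex with vertices in increasing order. Then dim K = 2 and the simplices of K are:

  0-simplices (7): [0], [1], [2], [3], [4], [5], [6]
  1-simplices (10): [0,6], [1,3], [1,4], [1,5], [1,6], [2,3], [2,5], [2,6], [3,6], [4,5]
  2-simplices (3): [1,3,6], [1,4,5], [2,3,6]

giving chain groups C_0 ≅ Z^7, C_1 ≅ Z^10, C_2 ≅ Z^3.

The boundary map ∂_1: C_1 → C_0 sends each edge [p,q] (with p < q) to q − p. For instance
  ∂[1,5] = [5] − [1].
The 7×10 boundary matrix has rank 6 and Smith normal form diag(1,1,1,1,1,1).

∂_2: C_2 → C_1 acts by ∂[p,q,r] = [q,r] − [p,r] + [p,q]. For instance
  ∂[1,3,6] = [3,6] − [1,6] + [1,3],
  ∂[1,4,5] = [4,5] − [1,5] + [1,4].
The resulting 10×3 matrix has rank 3, and its Smith normal form has invariant factors (1,1,1).

Reading off H_k = ker ∂_k / im ∂_{k+1}:

  H_0: rank C_0 − rank ∂_1 = 7 − 6 = 1, and the invariant factors of ∂_1 are all 1, so H_0 ≅ Z.
  H_1: rank ker ∂_1 − rank ∂_2 = (10 − 6) − 3 = 1, and the invariant factors of ∂_2 are all 1, so H_1 ≅ Z.
  H_2: rank ker ∂_2 − rank ∂_3 = (3 − 3) − 0 = 0, and there is no ∂_3, so H_2 ≅ 0.

As a check, the Euler characteristic is 7 − 10 + 3 = 0, which agrees with 1 − 1 + 0 = 0.

H_0 ≅ Z,  H_1 ≅ Z,  H_2 = 0.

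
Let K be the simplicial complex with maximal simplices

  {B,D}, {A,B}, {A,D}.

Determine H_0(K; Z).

Take the total order A < B < D on the vertex set. Then K (dimension 1) consists of the simplices:

  0-simplices (3): A, B, D
  1-simplices (3): AB, AD, BD

so the chain groups are C_0 ≅ Z^3, C_1 ≅ Z^3.

Boundary ∂_1: C_1 → C_0 is given by ∂[p,q] = [q] − [p].
This gives a 3×3 integer matrix of rank 2; reducing to Smith normal form yields diagonal entries (1,1).

Now H_k = ker ∂_k / im ∂_{k+1}, so:

  H_0: rank C_0 − rank ∂_1 = 3 − 2 = 1, and the invariant factors of ∂_1 are all 1, so H_0 ≅ Z.

H_0 = Z.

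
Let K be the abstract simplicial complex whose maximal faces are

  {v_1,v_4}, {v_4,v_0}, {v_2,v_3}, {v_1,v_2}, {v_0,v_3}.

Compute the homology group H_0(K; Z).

Take the total order v_0 < v_1 < v_2 < v_3 < v_4 on the vertex set. Then K (dimension 1) consists of the simplices:

  0-simplices (5): [v_0], [v_1], [v_2], [v_3], [v_4]
  1-simplices (5): [v_0,v_3], [v_0,v_4], [v_1,v_2], [v_1,v_4], [v_2,v_3]

giving chain groups C_0 ≅ Z^5, C_1 ≅ Z^5.

The boundary map ∂_1: C_1 → C_0 sends each edge [p,q] (with p < q) to q − p. For instance
  ∂[v_1,v_4] = [v_4] − [v_1].
As a 5×5 matrix over Z this has rank 4, with invariant factors (1,1,1,1).

Reading off H_k = ker ∂_k / im ∂_{k+1}:

  H_0: rank C_0 − rank ∂_1 = 5 − 4 = 1, and the invariant factors of ∂_1 are all 1, so H_0 ≅ Z.

H_0 ≅ Z.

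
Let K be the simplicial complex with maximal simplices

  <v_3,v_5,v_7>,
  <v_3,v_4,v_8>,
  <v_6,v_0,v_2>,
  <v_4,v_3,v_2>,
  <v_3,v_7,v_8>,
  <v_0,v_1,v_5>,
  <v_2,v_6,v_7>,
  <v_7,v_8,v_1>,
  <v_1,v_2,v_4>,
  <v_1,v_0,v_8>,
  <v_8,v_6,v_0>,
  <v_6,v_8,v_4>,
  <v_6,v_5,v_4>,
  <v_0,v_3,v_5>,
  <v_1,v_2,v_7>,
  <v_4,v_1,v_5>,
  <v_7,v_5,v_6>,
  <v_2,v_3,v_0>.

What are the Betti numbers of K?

b_0 = 1, b_1 = 2, b_2 = 1.

K has 9 vertices, 27 edges, 18 triangles.
rank ∂_0 = 0, rank ∂_1 = 8 ⇒ b_0 = 9 − 0 − 8 = 1; all invariant factors of ∂_1 are 1 so no torsion. So H_0 = Z.
rank ∂_1 = 8, rank ∂_2 = 17 ⇒ b_1 = 27 − 8 − 17 = 2; all invariant factors of ∂_2 are 1 so no torsion. So H_1 = Z^2.
rank ∂_2 = 17, rank ∂_3 = 0 ⇒ b_2 = 18 − 17 − 0 = 1. So H_2 = Z.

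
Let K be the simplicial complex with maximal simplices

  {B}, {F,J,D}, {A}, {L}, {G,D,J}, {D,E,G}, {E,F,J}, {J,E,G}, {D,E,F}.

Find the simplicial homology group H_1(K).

Order the vertices as A < B < D < E < F < G < J < L. Listing each simplex with vertices in this order, K has dimension 2 with simplices:

  0-simplices (8): A, B, D, E, F, G, J, L
  1-simplices (9): DE, DF, DG, DJ, EF, EG, EJ, FJ, GJ
  2-simplices (6): DEF, DEG, DFJ, DGJ, EFJ, EGJ

Hence C_0 ≅ Z^8, C_1 ≅ Z^9, C_2 ≅ Z^6.

The boundary map ∂_1: C_1 → C_0 sends each edge [p,q] (with p < q) to q − p. For instance
  ∂EG = G − E.
As a 8×9 matrix over Z this has rank 4, with invariant factors (1,1,1,1).

The boundary map ∂_2: C_2 → C_1 sends each 2-simplex [p,q,r] to [q,r] − [p,r] + [p,q]. For instance
  ∂DFJ = FJ − DJ + DF,
  ∂EFJ = FJ − EJ + EF.
As a 9×6 matrix over Z this has rank 5, with invariant factors (1,1,1,1,1).

Computing H_k = (kernel of ∂_k) / (image of ∂_{k+1}):

  H_1: rank ker ∂_1 − rank ∂_2 = (9 − 4) − 5 = 0, and the invariant factors of ∂_2 are all 1, so H_1 ≅ 0.

H_1 = 0.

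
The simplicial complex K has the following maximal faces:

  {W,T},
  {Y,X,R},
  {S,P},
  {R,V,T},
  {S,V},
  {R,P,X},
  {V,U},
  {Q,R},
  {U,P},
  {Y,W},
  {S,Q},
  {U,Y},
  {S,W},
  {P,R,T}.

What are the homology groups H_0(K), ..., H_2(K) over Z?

H_0 ≅ Z,  H_1 ≅ Z^6,  H_2 = 0.

Take the total order P < Q < R < S < T < U < V < W < X < Y on the vertex set. Then K (dimension 2) consists of the simplices:

  0-simplices (10): P, Q, R, S, T, U, V, W, X, Y
  1-simplices (19): PR, PS, PT, PU, PX, QR, QS, RT, RV, RX, RY, SV, SW, TV, TW, UV, UY, WY, XY
  2-simplices (4): PRT, PRX, RTV, RXY

so the chain groups are C_0 ≅ Z^10, C_1 ≅ Z^19, C_2 ≅ Z^4.

∂_1: C_1 → C_0 is given by ∂[p,q] = [q] − [p].
The 10×19 boundary matrix has rank 9 and Smith normal form diag(1,1,1,1,1,1,1,1,1).

Boundary ∂_2: C_2 → C_1 acts by ∂[p,q,r] = [q,r] − [p,r] + [p,q]. For instance
  ∂RTV = TV − RV + RT,
  ∂RXY = XY − RY + RX.
This gives a 19×4 integer matrix of rank 4; reducing to Smith normal form yields diagonal entries (1,1,1,1).

From H_k ≅ ker(∂_k) / im(∂_{k+1}) we obtain:

  H_0: rank C_0 − rank ∂_1 = 10 − 9 = 1, and the invariant factors of ∂_1 are all 1, so H_0 ≅ Z.
  H_1: rank ker ∂_1 − rank ∂_2 = (19 − 9) − 4 = 6, and the invariant factors of ∂_2 are all 1, so H_1 ≅ Z^6.
  H_2: rank ker ∂_2 − rank ∂_3 = (4 − 4) − 0 = 0, and there is no ∂_3, so H_2 ≅ 0.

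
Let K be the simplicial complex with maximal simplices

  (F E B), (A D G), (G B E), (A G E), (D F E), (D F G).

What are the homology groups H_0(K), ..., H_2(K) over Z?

K has 6 vertices, 12 edges, 6 triangles.
rank ∂_0 = 0, rank ∂_1 = 5 ⇒ b_0 = 6 − 0 − 5 = 1; all invariant factors of ∂_1 are 1 so no torsion. So H_0 = Z.
rank ∂_1 = 5, rank ∂_2 = 6 ⇒ b_1 = 12 − 5 − 6 = 1; all invariant factors of ∂_2 are 1 so no torsion. So H_1 = Z.
rank ∂_2 = 6, rank ∂_3 = 0 ⇒ b_2 = 6 − 6 − 0 = 0. So H_2 = 0.

H_0 = Z,  H_1 = Z,  H_2 = 0.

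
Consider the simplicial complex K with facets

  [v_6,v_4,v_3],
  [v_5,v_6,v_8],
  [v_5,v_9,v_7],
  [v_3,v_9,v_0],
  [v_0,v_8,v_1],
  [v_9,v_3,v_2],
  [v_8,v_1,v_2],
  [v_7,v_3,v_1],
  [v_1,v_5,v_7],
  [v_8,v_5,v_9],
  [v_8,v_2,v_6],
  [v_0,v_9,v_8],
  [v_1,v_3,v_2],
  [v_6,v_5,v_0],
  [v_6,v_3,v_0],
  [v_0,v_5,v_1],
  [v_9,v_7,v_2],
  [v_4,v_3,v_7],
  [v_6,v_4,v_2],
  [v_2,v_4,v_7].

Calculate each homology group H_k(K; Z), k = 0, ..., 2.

Take the total order v_0 < v_1 < v_2 < v_3 < v_4 < v_5 < v_6 < v_7 < v_8 < v_9 on the vertex set. Then K (dimension 2) consists of the simplices:

  0-simplices (10): [v_0], [v_1], [v_2], [v_3], [v_4], [v_5], [v_6], [v_7], [v_8], [v_9]
  1-simplices (30): (30 of them)
  2-simplices (20): (20 of them)

so the chain groups are C_0 ≅ Z^10, C_1 ≅ Z^30, C_2 ≅ Z^20.

∂_1: C_1 → C_0 is given by ∂[p,q] = [q] − [p]. For instance
  ∂[v_0,v_1] = [v_1] − [v_0].
The 10×30 boundary matrix has rank 9 and Smith normal form diag(1,1,1,1,1,1,1,1,1).

The boundary map ∂_2: C_2 → C_1 maps a triangle to the signed sum of its edges. For instance
  ∂[v_0,v_1,v_8] = [v_1,v_8] − [v_0,v_8] + [v_0,v_1],
  ∂[v_2,v_3,v_9] = [v_3,v_9] − [v_2,v_9] + [v_2,v_3].
The resulting 30×20 matrix has rank 20, and its Smith normal form has invariant factors (1,1,1,1,1,1,1,1,1,1,1,1,1,1,1,1,1,1,1,2).

Reading off H_k = ker ∂_k / im ∂_{k+1}:

  H_0: rank C_0 − rank ∂_1 = 10 − 9 = 1, and the invariant factors of ∂_1 are all 1, so H_0 = Z.
  H_1: rank ker ∂_1 − rank ∂_2 = (30 − 9) − 20 = 1, and ∂_2 has invariant factor 2 > 1, so H_1 = Z ⊕ Z/2.
  H_2: rank ker ∂_2 − rank ∂_3 = (20 − 20) − 0 = 0, and there is no ∂_3, so H_2 = 0.

As a check, the Euler characteristic is 10 − 30 + 20 = 0, which agrees with 1 − 1 + 0 = 0.

H_0 = Z,  H_1 = Z ⊕ Z/2,  H_2 = 0.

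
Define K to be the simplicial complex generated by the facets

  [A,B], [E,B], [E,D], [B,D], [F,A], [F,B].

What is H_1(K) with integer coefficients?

We work with the vertex ordering A < B < D < E < F. The simplices of K, each written with vertices in increasing order, are:

  0-simplices (5): A, B, D, E, F
  1-simplices (6): AB, AF, BD, BE, BF, DE

Hence C_0 ≅ Z^5, C_1 ≅ Z^6.

Boundary ∂_1: C_1 → C_0 maps an edge to its endpoints' difference, ∂[p,q] = q − p.
As a 5×6 matrix over Z this has rank 4, with invariant factors (1,1,1,1).

Reading off H_k = ker ∂_k / im ∂_{k+1}:

  H_1: rank ker ∂_1 − rank ∂_2 = (6 − 4) − 0 = 2, and there is no ∂_2, so H_1 = Z^2.

H_1 = Z^2.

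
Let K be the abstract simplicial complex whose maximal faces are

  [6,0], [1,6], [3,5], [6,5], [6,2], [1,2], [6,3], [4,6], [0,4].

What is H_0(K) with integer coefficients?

H_0 ≅ Z.

Fix the vertex order 0 < 1 < 2 < 3 < 4 < 5 < 6 and write every simplex with vertices in increasing order. Then dim K = 1 and the simplices of K are:

  0-simplices (7): [0], [1], [2], [3], [4], [5], [6]
  1-simplices (9): [0,4], [0,6], [1,2], [1,6], [2,6], [3,5], [3,6], [4,6], [5,6]

so the chain groups are C_0 ≅ Z^7, C_1 ≅ Z^9.

∂_1: C_1 → C_0 sends each edge [p,q] (with p < q) to q − p.
This gives a 7×9 integer matrix of rank 6; reducing to Smith normal form yields diagonal entries (1,1,1,1,1,1).

Computing H_k = (kernel of ∂_k) / (image of ∂_{k+1}):

  H_0: rank C_0 − rank ∂_1 = 7 − 6 = 1, and the invariant factors of ∂_1 are all 1, so H_0 = Z.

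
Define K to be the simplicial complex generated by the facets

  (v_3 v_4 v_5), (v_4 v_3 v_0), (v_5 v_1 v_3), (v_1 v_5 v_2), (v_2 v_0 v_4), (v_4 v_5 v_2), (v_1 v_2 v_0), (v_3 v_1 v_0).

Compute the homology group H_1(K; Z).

Order the vertices as v_0 < v_1 < v_2 < v_3 < v_4 < v_5. Listing each simplex with vertices in this order, K has dimension 2 with simplices:

  0-simplices (6): [v_0], [v_1], [v_2], [v_3], [v_4], [v_5]
  1-simplices (12): [v_0,v_1], [v_0,v_2], [v_0,v_3], [v_0,v_4], [v_1,v_2], [v_1,v_3], [v_1,v_5], [v_2,v_4], [v_2,v_5], [v_3,v_4], [v_3,v_5], [v_4,v_5]
  2-simplices (8): [v_0,v_1,v_2], [v_0,v_1,v_3], [v_0,v_2,v_4], [v_0,v_3,v_4], [v_1,v_2,v_5], [v_1,v_3,v_5], [v_2,v_4,v_5], [v_3,v_4,v_5]

giving chain groups C_0 ≅ Z^6, C_1 ≅ Z^12, C_2 ≅ Z^8.

∂_1: C_1 → C_0 sends each edge [p,q] (with p < q) to q − p. For instance
  ∂[v_0,v_2] = [v_2] − [v_0].
This gives a 6×12 integer matrix of rank 5; reducing to Smith normal form yields diagonal entries (1,1,1,1,1).

Boundary ∂_2: C_2 → C_1 sends each 2-simplex [p,q,r] to [q,r] − [p,r] + [p,q]. For instance
  ∂[v_2,v_4,v_5] = [v_4,v_5] − [v_2,v_5] + [v_2,v_4],
  ∂[v_1,v_3,v_5] = [v_3,v_5] − [v_1,v_5] + [v_1,v_3].
The resulting 12×8 matrix has rank 7, and its Smith normal form has invariant factors (1,1,1,1,1,1,1).

Now H_k = ker ∂_k / im ∂_{k+1}, so:

  H_1: rank ker ∂_1 − rank ∂_2 = (12 − 5) − 7 = 0, and the invariant factors of ∂_2 are all 1, so H_1 = 0.

H_1 = 0.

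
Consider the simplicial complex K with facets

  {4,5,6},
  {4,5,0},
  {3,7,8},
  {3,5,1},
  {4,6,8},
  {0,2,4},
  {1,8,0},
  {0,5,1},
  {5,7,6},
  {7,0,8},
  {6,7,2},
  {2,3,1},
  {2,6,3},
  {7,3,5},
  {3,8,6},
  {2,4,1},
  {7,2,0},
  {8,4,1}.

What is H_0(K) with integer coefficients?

H_0 = Z.

K has 9 vertices, 27 edges, 18 triangles.
rank ∂_0 = 0, rank ∂_1 = 8 ⇒ b_0 = 9 − 0 − 8 = 1; all invariant factors of ∂_1 are 1 so no torsion. So H_0 = Z.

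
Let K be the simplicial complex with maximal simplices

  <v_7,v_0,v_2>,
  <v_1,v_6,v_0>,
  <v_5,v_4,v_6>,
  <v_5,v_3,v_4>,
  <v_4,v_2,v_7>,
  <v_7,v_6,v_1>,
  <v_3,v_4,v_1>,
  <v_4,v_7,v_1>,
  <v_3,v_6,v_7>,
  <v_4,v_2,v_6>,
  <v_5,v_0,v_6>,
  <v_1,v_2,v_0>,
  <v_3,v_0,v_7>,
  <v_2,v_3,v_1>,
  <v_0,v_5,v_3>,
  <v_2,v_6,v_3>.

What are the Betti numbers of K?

b_0 = 1, b_1 = 2, b_2 = 1.

Fix the vertex order v_0 < v_1 < v_2 < v_3 < v_4 < v_5 < v_6 < v_7 and write every simplex with vertices in increasing order. Then dim K = 2 and the simplices of K are:

  0-simplices (8): [v_0], [v_1], [v_2], [v_3], [v_4], [v_5], [v_6], [v_7]
  1-simplices (24): (24 of them)
  2-simplices (16): (16 of them)

Hence C_0 ≅ Z^8, C_1 ≅ Z^24, C_2 ≅ Z^16.

∂_1: C_1 → C_0 sends each edge [p,q] (with p < q) to q − p.
The resulting 8×24 matrix has rank 7, and its Smith normal form has invariant factors (1,1,1,1,1,1,1).

The boundary map ∂_2: C_2 → C_1 acts by ∂[p,q,r] = [q,r] − [p,r] + [p,q]. For instance
  ∂[v_1,v_2,v_3] = [v_2,v_3] − [v_1,v_3] + [v_1,v_2],
  ∂[v_0,v_2,v_7] = [v_2,v_7] − [v_0,v_7] + [v_0,v_2].
The 24×16 boundary matrix has rank 15 and Smith normal form diag(1,1,1,1,1,1,1,1,1,1,1,1,1,1,1).

From H_k ≅ ker(∂_k) / im(∂_{k+1}) we obtain:

  H_0: rank C_0 − rank ∂_1 = 8 − 7 = 1, and the invariant factors of ∂_1 are all 1, so H_0 = Z.
  H_1: rank ker ∂_1 − rank ∂_2 = (24 − 7) − 15 = 2, and the invariant factors of ∂_2 are all 1, so H_1 = Z^2.
  H_2: rank ker ∂_2 − rank ∂_3 = (16 − 15) − 0 = 1, and there is no ∂_3, so H_2 = Z.

As a check, the Euler characteristic is 8 − 24 + 16 = 0, which agrees with 1 − 2 + 1 = 0.
(K is a triangulation of the torus T^2.)

Hence the Betti numbers are b_0 = 1, b_1 = 2, b_2 = 1.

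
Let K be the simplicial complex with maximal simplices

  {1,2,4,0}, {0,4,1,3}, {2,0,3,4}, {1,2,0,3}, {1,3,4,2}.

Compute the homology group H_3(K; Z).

Take the total order 0 < 1 < 2 < 3 < 4 on the vertex set. Then K (dimension 3) consists of the simplices:

  0-simplices (5): [0], [1], [2], [3], [4]
  1-simplices (10): [0,1], [0,2], [0,3], [0,4], [1,2], [1,3], [1,4], [2,3], [2,4], [3,4]
  2-simplices (10): [0,1,2], [0,1,3], [0,1,4], [0,2,3], [0,2,4], [0,3,4], [1,2,3], [1,2,4], [1,3,4], [2,3,4]
  3-simplices (5): [0,1,2,3], [0,1,2,4], [0,1,3,4], [0,2,3,4], [1,2,3,4]

so the chain groups are C_0 ≅ Z^5, C_1 ≅ Z^10, C_2 ≅ Z^10, C_3 ≅ Z^5.

Boundary ∂_1: C_1 → C_0 sends each edge [p,q] (with p < q) to q − p.
The resulting 5×10 matrix has rank 4, and its Smith normal form has invariant factors (1,1,1,1).

The boundary map ∂_2: C_2 → C_1 sends each 2-simplex [p,q,r] to [q,r] − [p,r] + [p,q]. For instance
  ∂[1,2,4] = [2,4] − [1,4] + [1,2],
  ∂[1,2,3] = [2,3] − [1,3] + [1,2].
The resulting 10×10 matrix has rank 6, and its Smith normal form has invariant factors (1,1,1,1,1,1).

The boundary map ∂_3: C_3 → C_2 sends each 3-simplex σ to the alternating sum Σ_i (−1)^i (σ with its i-th vertex removed). For instance
  ∂[0,2,3,4] = [2,3,4] − [0,3,4] + [0,2,4] − [0,2,3],
  ∂[0,1,2,3] = [1,2,3] − [0,2,3] + [0,1,3] − [0,1,2].
As a 10×5 matrix over Z this has rank 4, with invariant factors (1,1,1,1).

Reading off H_k = ker ∂_k / im ∂_{k+1}:

  H_3: rank ker ∂_3 − rank ∂_4 = (5 − 4) − 0 = 1, and there is no ∂_4, so H_3 = Z.

H_3 = Z.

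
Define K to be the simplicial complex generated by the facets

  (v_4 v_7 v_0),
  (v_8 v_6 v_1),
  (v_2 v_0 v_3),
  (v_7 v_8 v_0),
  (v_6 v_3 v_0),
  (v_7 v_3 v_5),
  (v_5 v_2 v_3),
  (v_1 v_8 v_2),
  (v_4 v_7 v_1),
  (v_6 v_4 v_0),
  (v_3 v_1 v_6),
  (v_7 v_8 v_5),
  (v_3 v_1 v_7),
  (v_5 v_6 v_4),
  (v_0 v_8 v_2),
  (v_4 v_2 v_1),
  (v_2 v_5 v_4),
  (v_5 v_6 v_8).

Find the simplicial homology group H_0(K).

Fix the vertex order v_0 < v_1 < v_2 < v_3 < v_4 < v_5 < v_6 < v_7 < v_8 and write every simplex with vertices in increasing order. Then dim K = 2 and the simplices of K are:

  0-simplices (9): [v_0], [v_1], [v_2], [v_3], [v_4], [v_5], [v_6], [v_7], [v_8]
  1-simplices (27): (27 of them)
  2-simplices (18): (18 of them)

giving chain groups C_0 ≅ Z^9, C_1 ≅ Z^27, C_2 ≅ Z^18.

∂_1: C_1 → C_0 maps an edge to its endpoints' difference, ∂[p,q] = q − p.
As a 9×27 matrix over Z this has rank 8, with invariant factors (1,1,1,1,1,1,1,1).

The boundary map ∂_2: C_2 → C_1 acts by ∂[p,q,r] = [q,r] − [p,r] + [p,q]. For instance
  ∂[v_3,v_5,v_7] = [v_5,v_7] − [v_3,v_7] + [v_3,v_5],
  ∂[v_0,v_4,v_7] = [v_4,v_7] − [v_0,v_7] + [v_0,v_4].
As a 27×18 matrix over Z this has rank 17, with invariant factors (1,1,1,1,1,1,1,1,1,1,1,1,1,1,1,1,1).

Reading off H_k = ker ∂_k / im ∂_{k+1}:

  H_0: rank C_0 − rank ∂_1 = 9 − 8 = 1, and the invariant factors of ∂_1 are all 1, so H_0 ≅ Z.

H_0 = Z.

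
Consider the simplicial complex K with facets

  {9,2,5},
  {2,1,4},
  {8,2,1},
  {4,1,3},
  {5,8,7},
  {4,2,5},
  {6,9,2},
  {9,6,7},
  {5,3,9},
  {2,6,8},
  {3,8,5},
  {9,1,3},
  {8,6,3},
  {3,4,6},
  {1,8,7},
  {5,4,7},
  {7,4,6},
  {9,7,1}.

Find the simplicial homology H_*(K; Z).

H_0 ≅ Z,  H_1 ≅ Z^2,  H_2 ≅ Z.

Fix the vertex order 1 < 2 < 3 < 4 < 5 < 6 < 7 < 8 < 9 and write every simplex with vertices in increasing order. Then dim K = 2 and the simplices of K are:

  0-simplices (9): [1], [2], [3], [4], [5], [6], [7], [8], [9]
  1-simplices (27): (27 of them)
  2-simplices (18): [1,2,4], [1,2,8], [1,3,4], [1,3,9], [1,7,8], [1,7,9], [2,4,5], [2,5,9], [2,6,8], [2,6,9], [3,4,6], [3,5,8], [3,5,9], [3,6,8], [4,5,7], [4,6,7], [5,7,8], [6,7,9]

Hence C_0 ≅ Z^9, C_1 ≅ Z^27, C_2 ≅ Z^18.

Boundary ∂_1: C_1 → C_0 is given by ∂[p,q] = [q] − [p]. For instance
  ∂[7,9] = [9] − [7].
As a 9×27 matrix over Z this has rank 8, with invariant factors (1,1,1,1,1,1,1,1).

The boundary map ∂_2: C_2 → C_1 acts by ∂[p,q,r] = [q,r] − [p,r] + [p,q]. For instance
  ∂[2,4,5] = [4,5] − [2,5] + [2,4],
  ∂[1,3,4] = [3,4] − [1,4] + [1,3].
The resulting 27×18 matrix has rank 17, and its Smith normal form has invariant factors (1,1,1,1,1,1,1,1,1,1,1,1,1,1,1,1,1).

From H_k ≅ ker(∂_k) / im(∂_{k+1}) we obtain:

  H_0: rank C_0 − rank ∂_1 = 9 − 8 = 1, and the invariant factors of ∂_1 are all 1, so H_0 ≅ Z.
  H_1: rank ker ∂_1 − rank ∂_2 = (27 − 8) − 17 = 2, and the invariant factors of ∂_2 are all 1, so H_1 ≅ Z^2.
  H_2: rank ker ∂_2 − rank ∂_3 = (18 − 17) − 0 = 1, and there is no ∂_3, so H_2 ≅ Z.

(K is a triangulation of the torus T^2.)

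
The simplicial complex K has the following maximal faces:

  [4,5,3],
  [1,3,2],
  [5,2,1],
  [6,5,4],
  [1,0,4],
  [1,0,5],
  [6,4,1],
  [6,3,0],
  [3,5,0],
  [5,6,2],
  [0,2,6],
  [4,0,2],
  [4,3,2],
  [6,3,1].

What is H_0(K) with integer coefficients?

H_0 ≅ Z.

Take the total order 0 < 1 < 2 < 3 < 4 < 5 < 6 on the vertex set. Then K (dimension 2) consists of the simplices:

  0-simplices (7): [0], [1], [2], [3], [4], [5], [6]
  1-simplices (21): [0,1], [0,2], [0,3], [0,4], [0,5], [0,6], [1,2], [1,3], [1,4], [1,5], [1,6], [2,3], [2,4], [2,5], [2,6], [3,4], [3,5], [3,6], [4,5], [4,6], [5,6]
  2-simplices (14): [0,1,4], [0,1,5], [0,2,4], [0,2,6], [0,3,5], [0,3,6], [1,2,3], [1,2,5], [1,3,6], [1,4,6], [2,3,4], [2,5,6], [3,4,5], [4,5,6]

so the chain groups are C_0 ≅ Z^7, C_1 ≅ Z^21, C_2 ≅ Z^14.

∂_1: C_1 → C_0 sends each edge [p,q] (with p < q) to q − p. For instance
  ∂[1,4] = [4] − [1].
The 7×21 boundary matrix has rank 6 and Smith normal form diag(1,1,1,1,1,1).

The boundary map ∂_2: C_2 → C_1 sends each 2-simplex [p,q,r] to [q,r] − [p,r] + [p,q]. For instance
  ∂[1,2,3] = [2,3] − [1,3] + [1,2],
  ∂[2,3,4] = [3,4] − [2,4] + [2,3].
The 21×14 boundary matrix has rank 13 and Smith normal form diag(1,1,1,1,1,1,1,1,1,1,1,1,1).

Computing H_k = (kernel of ∂_k) / (image of ∂_{k+1}):

  H_0: rank C_0 − rank ∂_1 = 7 − 6 = 1, and the invariant factors of ∂_1 are all 1, so H_0 ≅ Z.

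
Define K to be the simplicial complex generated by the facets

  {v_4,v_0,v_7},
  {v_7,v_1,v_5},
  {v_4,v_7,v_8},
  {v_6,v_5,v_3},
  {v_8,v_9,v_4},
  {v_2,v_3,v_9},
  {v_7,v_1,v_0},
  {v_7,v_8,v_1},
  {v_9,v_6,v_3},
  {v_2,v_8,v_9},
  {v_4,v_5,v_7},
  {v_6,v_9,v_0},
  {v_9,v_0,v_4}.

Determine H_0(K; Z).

H_0 = Z.

Order the vertices as v_0 < v_1 < v_2 < v_3 < v_4 < v_5 < v_6 < v_7 < v_8 < v_9. Listing each simplex with vertices in this order, K has dimension 2 with simplices:

  0-simplices (10): [v_0], [v_1], [v_2], [v_3], [v_4], [v_5], [v_6], [v_7], [v_8], [v_9]
  1-simplices (23): (23 of them)
  2-simplices (13): (13 of them)

so the chain groups are C_0 ≅ Z^10, C_1 ≅ Z^23, C_2 ≅ Z^13.

The boundary map ∂_1: C_1 → C_0 maps an edge to its endpoints' difference, ∂[p,q] = q − p. For instance
  ∂[v_0,v_6] = [v_6] − [v_0].
The 10×23 boundary matrix has rank 9 and Smith normal form diag(1,1,1,1,1,1,1,1,1).

Boundary ∂_2: C_2 → C_1 maps a triangle to the signed sum of its edges. For instance
  ∂[v_0,v_6,v_9] = [v_6,v_9] − [v_0,v_9] + [v_0,v_6],
  ∂[v_0,v_4,v_9] = [v_4,v_9] − [v_0,v_9] + [v_0,v_4].
The resulting 23×13 matrix has rank 13, and its Smith normal form has invariant factors (1,1,1,1,1,1,1,1,1,1,1,1,1).

Computing H_k = (kernel of ∂_k) / (image of ∂_{k+1}):

  H_0: rank C_0 − rank ∂_1 = 10 − 9 = 1, and the invariant factors of ∂_1 are all 1, so H_0 ≅ Z.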